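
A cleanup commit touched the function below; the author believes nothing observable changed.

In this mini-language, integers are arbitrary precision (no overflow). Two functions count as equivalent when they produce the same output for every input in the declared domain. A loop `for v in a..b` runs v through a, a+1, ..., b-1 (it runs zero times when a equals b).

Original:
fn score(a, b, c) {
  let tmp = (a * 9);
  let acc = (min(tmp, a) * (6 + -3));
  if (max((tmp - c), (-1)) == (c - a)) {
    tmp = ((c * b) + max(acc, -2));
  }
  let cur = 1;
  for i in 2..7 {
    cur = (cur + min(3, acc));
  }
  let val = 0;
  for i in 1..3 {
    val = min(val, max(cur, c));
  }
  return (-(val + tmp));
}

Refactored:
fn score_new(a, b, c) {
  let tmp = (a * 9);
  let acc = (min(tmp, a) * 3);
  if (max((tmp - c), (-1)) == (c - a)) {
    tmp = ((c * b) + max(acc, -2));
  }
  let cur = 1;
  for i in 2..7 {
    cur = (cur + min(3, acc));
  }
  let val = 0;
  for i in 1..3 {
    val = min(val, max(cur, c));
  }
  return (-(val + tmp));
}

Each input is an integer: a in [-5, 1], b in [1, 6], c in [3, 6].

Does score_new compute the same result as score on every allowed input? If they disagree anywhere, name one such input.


Although arithmetic usage differs; also constant usage differs, 168/168 inputs agree.
verdict: equivalent


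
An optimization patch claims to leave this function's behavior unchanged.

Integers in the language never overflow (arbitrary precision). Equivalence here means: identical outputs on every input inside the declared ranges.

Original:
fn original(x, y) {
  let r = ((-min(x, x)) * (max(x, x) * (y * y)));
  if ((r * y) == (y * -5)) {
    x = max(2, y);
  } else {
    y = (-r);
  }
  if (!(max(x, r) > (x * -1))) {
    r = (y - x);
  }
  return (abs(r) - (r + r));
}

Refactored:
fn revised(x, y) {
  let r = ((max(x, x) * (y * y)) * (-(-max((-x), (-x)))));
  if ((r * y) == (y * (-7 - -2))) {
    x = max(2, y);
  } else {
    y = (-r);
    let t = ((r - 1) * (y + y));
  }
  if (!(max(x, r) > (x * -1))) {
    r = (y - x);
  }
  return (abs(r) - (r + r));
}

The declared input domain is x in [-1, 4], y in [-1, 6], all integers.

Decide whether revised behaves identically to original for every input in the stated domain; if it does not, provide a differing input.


Differences: constant usage differs; also min/max/abs usage differs; also statement counts differ; also arithmetic usage differs; also local variable names differ — yet all 48 inputs agree.
verdict: equivalent


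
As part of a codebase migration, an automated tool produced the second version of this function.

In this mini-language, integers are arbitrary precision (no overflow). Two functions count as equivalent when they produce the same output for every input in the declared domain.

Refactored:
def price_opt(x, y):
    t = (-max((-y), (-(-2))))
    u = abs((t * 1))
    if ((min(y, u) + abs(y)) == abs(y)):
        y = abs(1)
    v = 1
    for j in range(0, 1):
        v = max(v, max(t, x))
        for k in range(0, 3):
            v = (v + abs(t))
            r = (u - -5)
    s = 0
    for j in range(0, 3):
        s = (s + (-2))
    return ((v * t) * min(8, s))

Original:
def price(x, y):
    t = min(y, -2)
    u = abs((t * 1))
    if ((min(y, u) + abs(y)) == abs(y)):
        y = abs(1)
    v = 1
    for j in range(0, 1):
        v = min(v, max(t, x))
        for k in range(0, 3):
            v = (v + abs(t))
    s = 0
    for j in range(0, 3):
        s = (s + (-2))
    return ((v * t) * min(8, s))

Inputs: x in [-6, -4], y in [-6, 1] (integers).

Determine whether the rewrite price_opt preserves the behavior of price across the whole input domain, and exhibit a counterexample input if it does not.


On input x=-6, y=-6, price returns 432 while price_opt returns 684.
verdict: not equivalent; witness: x=-6, y=-6


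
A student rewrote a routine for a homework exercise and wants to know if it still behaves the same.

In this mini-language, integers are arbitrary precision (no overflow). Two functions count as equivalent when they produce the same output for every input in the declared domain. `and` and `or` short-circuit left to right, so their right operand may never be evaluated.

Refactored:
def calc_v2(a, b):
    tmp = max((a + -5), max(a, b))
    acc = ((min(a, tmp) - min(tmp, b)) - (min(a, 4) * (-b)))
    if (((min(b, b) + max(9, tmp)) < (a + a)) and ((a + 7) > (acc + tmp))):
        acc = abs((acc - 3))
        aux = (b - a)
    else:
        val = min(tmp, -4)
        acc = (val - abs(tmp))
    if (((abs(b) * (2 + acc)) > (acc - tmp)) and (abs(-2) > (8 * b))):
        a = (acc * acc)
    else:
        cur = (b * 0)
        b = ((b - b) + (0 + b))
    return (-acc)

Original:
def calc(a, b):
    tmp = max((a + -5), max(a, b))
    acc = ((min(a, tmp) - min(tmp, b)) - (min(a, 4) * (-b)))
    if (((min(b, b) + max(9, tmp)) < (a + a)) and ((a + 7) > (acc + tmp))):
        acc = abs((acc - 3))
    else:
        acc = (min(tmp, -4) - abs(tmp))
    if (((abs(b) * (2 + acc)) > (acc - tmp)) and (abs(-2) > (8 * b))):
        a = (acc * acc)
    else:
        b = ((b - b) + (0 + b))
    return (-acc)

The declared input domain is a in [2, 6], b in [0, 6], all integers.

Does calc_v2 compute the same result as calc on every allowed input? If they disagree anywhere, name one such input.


Changes here: local variable names differ; also arithmetic usage differs; also constant usage differs; also statement counts differ; the full 35-point sweep finds no disagreement.
verdict: equivalent


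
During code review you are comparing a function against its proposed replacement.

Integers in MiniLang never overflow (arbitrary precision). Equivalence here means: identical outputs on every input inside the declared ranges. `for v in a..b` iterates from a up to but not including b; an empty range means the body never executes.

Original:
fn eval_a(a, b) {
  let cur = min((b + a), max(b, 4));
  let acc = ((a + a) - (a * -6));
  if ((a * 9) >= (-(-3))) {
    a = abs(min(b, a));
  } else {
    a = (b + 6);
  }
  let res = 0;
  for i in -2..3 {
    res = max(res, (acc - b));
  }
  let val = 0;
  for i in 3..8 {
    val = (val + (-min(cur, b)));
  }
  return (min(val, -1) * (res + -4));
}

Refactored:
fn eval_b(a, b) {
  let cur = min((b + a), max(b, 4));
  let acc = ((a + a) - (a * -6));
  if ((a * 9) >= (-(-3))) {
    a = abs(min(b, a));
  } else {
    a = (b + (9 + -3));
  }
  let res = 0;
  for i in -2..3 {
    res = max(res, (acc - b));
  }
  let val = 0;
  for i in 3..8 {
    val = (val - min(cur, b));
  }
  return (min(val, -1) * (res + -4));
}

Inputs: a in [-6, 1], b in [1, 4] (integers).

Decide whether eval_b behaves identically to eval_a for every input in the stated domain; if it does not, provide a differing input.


Equivalent — the differences include arithmetic usage differs, and constant usage differs, yet no declared input distinguishes the two.
Tracing a=-1, b=1: eval_a: cur becomes 0; next acc becomes -8; next ((a * 9) >= (-(-3))) evaluates to false; next a becomes 7; next res becomes 0; next at i=-2:; next res becomes 0; next at i=-1:; next res becomes 0; next at i=0:; next res becomes 0; next at i=1:; next res becomes 0; next at i=2:; next res becomes 0; next val becomes 0; next at i=3:; next val becomes 0; next at i=4:; next val becomes 0; next at i=5:; next val becomes 0; next at i=6:; next val becomes 0; next at i=7:; next val becomes 0; next final value 4 | eval_b: cur becomes 0; next acc becomes -8; next ((a * 9) >= (-(-3))) evaluates to false; next a becomes 7; next res becomes 0; next at i=-2:; next res becomes 0; next at i=-1:; next res becomes 0; next at i=0:; next res becomes 0; next at i=1:; next res becomes 0; next at i=2:; next res becomes 0; next val becomes 0; next at i=3:; next val becomes 0; next at i=4:; next val becomes 0; next at i=5:; next val becomes 0; next at i=6:; next val becomes 0; next at i=7:; next val becomes 0; next final value 4 — matching result 4.
Sweeping the whole domain (32 inputs) finds no disagreement.
verdict: equivalent


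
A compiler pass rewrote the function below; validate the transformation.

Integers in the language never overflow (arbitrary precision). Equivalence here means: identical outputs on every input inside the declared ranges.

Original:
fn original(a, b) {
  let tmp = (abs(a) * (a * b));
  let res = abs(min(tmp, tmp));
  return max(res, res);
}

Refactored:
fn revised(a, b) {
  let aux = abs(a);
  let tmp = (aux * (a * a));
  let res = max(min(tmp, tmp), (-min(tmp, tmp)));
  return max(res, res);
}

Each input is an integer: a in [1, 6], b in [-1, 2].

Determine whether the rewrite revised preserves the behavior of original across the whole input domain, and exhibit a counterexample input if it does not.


Input a=1, b=0: 0 from original versus 1 from revised.
verdict: not equivalent; witness: a=1, b=0


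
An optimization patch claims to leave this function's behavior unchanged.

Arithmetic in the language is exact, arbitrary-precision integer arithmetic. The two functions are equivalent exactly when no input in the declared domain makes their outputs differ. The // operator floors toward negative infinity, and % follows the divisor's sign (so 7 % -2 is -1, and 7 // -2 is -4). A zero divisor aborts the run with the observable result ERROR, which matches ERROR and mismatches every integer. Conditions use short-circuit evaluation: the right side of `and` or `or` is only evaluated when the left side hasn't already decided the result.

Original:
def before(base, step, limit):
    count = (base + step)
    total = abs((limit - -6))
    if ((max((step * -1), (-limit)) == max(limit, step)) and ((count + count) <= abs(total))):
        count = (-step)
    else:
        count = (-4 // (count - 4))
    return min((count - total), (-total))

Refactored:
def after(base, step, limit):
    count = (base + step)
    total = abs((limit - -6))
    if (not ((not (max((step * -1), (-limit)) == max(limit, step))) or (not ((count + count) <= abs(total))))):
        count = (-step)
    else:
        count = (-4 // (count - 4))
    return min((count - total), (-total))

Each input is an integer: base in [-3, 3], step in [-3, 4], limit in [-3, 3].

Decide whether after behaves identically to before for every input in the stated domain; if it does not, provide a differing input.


The two versions differ — the changes include boolean connective usage differs.
Spot check at base=-3, step=1, limit=0 — before: count becomes -2; next total becomes 6; next ((max((step * -1), (-limit)) == max(limit, step)) and ((count + count) <= abs(total))) evaluates to false; next count becomes 0; next final value -6. after: count becomes -2; next total becomes 6; next (not ((not (max((step * -1), (-limit)) == max(limit, step))) or (not ((count + count) <= abs(total))))) evaluates to false; next count becomes 0; next final value -6. Both give -6.
Across all 392 domain points the two functions coincide.
verdict: equivalent


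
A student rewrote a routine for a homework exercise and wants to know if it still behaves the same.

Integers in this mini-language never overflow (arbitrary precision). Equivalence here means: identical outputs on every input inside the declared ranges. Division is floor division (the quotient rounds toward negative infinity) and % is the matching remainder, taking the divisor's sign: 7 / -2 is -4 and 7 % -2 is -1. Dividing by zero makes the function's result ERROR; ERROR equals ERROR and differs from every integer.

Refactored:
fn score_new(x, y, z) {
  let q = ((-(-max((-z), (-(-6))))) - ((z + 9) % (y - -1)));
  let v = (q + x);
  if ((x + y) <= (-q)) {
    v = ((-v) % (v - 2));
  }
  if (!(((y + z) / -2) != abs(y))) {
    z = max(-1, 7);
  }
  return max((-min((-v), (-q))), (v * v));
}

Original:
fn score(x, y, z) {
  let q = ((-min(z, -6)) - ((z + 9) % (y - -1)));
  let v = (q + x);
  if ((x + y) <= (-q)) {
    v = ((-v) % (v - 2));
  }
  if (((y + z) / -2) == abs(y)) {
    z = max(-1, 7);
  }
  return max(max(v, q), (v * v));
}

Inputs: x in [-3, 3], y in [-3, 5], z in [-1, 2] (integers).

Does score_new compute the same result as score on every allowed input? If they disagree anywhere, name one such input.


Comparing the listings, the differences include: comparison usage differs, boolean connective usage differs.
As a probe, take x=3, y=3, z=0: score runs q=5, then v=8, then ((x + y) <= (-q)) is false, then (((y + z) / -2) == abs(y)) is false, then returns 64; score_new runs q=5, then v=8, then ((x + y) <= (-q)) is false, then (!(((y + z) / -2) != abs(y))) is false, then returns 64; both end at 64.
Across all 252 domain points the two functions coincide.
verdict: equivalent


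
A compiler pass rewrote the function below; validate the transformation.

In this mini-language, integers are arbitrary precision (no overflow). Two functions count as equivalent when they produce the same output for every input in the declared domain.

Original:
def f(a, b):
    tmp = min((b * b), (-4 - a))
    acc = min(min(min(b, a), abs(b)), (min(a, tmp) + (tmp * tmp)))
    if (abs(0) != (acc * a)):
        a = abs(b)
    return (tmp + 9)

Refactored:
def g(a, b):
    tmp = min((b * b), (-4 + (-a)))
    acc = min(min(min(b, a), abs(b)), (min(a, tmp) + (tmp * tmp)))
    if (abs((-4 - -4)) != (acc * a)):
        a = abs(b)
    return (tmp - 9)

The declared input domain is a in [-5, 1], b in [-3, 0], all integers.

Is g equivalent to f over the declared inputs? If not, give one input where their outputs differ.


On input a=-5, b=-3, f returns 10 while g returns -8.
verdict: not equivalent; witness: a=-5, b=-3


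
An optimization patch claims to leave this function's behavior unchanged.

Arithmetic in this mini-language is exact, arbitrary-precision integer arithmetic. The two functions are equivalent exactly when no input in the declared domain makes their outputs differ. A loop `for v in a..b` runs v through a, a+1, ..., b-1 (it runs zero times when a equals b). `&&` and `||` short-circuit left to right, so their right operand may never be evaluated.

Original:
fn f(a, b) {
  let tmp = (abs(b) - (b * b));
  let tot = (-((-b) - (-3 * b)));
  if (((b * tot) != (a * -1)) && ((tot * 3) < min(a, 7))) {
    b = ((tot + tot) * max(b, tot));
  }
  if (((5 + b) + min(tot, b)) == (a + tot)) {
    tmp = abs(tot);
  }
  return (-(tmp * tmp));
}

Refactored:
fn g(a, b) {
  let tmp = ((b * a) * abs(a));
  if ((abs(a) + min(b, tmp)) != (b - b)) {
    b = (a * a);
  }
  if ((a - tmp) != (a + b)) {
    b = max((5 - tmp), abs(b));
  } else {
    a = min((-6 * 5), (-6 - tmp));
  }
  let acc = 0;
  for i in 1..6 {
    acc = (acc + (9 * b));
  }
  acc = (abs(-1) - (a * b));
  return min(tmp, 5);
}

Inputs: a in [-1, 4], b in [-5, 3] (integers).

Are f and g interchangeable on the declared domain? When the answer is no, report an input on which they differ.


Consider the input a=-1, b=-5.
f: tmp becomes -20; next tot becomes 10; next (((b * tot) != (a * -1)) && ((tot * 3) < min(a, 7))) evaluates to false; next (((5 + b) + min(tot, b)) == (a + tot)) evaluates to false; next final value -400
g: tmp becomes 5; next ((abs(a) + min(b, tmp)) != (b - b)) evaluates to true; next b becomes 1; next ((a - tmp) != (a + b)) evaluates to true; next b becomes 1; next acc becomes 0; next at i=1:; next acc becomes 9; next at i=2:; next acc becomes 18; next at i=3:; next acc becomes 27; next at i=4:; next acc becomes 36; next at i=5:; next acc becomes 45; next acc becomes 2; next final value 5
-400 != 5, so the rewrite changes behavior.
verdict: not equivalent; witness: a=-1, b=-5


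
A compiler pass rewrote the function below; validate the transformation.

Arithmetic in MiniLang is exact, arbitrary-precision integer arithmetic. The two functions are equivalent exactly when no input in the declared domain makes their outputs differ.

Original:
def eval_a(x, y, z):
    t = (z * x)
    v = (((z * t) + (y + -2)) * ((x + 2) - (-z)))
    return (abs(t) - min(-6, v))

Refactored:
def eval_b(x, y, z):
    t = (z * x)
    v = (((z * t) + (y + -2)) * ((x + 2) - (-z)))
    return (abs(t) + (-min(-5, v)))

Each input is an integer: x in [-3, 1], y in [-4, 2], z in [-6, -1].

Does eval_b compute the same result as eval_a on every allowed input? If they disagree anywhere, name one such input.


These are not equivalent — on x=-3, y=-4, z=-6 the outputs split (24 vs 23).
eval_a: t=18, then v=798, then returns 24
eval_b: t=18, then v=798, then returns 23
verdict: not equivalent; witness: x=-3, y=-4, z=-6


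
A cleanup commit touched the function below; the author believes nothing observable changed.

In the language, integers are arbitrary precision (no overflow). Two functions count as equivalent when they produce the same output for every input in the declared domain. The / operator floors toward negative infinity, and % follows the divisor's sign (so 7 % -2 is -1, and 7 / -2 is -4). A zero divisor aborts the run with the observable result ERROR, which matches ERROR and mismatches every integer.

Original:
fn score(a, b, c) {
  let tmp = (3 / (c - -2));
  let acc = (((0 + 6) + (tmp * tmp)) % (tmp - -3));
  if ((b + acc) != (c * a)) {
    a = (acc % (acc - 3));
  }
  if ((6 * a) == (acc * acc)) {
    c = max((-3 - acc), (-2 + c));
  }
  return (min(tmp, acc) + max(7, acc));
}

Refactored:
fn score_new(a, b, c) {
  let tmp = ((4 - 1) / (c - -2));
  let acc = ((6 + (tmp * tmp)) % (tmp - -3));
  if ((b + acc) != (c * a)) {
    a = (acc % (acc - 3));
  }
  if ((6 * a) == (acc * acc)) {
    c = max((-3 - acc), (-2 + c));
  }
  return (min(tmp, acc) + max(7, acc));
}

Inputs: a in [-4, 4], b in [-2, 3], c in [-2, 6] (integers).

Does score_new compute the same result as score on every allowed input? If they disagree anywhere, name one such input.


Although arithmetic usage differs; also constant usage differs, 486/486 inputs agree.
verdict: equivalent


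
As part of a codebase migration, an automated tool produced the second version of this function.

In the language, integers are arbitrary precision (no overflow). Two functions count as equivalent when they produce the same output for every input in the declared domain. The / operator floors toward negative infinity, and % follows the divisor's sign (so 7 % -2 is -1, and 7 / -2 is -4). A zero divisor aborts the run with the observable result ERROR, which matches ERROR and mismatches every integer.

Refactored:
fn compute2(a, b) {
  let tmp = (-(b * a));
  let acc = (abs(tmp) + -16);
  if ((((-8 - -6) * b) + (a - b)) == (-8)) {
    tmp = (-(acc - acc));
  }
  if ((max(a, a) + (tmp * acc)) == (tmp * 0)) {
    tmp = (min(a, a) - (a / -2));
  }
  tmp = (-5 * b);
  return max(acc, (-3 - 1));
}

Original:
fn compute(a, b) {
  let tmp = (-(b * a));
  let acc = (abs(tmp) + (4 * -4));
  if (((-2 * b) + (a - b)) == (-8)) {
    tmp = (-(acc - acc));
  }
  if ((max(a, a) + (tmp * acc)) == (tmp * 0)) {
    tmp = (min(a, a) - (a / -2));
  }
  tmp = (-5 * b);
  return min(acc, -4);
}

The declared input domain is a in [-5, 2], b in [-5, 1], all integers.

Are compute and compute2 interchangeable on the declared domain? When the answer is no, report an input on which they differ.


There is a counterexample at a=-5, b=-5: -4 on one side, 9 on the other.
compute: tmp := -25 | acc := 9 | (((-2 * b) + (a - b)) == (-8)): false | ((max(a, a) + (tmp * acc)) == (tmp * 0)): false | tmp := 25 | result -4
compute2: tmp := -25 | acc := 9 | ((((-8 - -6) * b) + (a - b)) == (-8)): false | ((max(a, a) + (tmp * acc)) == (tmp * 0)): false | tmp := 25 | result 9
verdict: not equivalent; witness: a=-5, b=-5


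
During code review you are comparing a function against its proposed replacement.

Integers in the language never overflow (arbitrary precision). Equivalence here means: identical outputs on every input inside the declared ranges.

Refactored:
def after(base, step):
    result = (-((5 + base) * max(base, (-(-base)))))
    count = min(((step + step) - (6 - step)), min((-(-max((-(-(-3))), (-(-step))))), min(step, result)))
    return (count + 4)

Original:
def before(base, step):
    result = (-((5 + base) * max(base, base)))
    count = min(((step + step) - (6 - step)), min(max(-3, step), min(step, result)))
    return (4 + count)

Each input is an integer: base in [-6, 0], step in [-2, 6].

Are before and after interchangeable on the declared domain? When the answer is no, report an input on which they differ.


Differences: same computation, different form — yet all 63 inputs agree.
verdict: equivalent


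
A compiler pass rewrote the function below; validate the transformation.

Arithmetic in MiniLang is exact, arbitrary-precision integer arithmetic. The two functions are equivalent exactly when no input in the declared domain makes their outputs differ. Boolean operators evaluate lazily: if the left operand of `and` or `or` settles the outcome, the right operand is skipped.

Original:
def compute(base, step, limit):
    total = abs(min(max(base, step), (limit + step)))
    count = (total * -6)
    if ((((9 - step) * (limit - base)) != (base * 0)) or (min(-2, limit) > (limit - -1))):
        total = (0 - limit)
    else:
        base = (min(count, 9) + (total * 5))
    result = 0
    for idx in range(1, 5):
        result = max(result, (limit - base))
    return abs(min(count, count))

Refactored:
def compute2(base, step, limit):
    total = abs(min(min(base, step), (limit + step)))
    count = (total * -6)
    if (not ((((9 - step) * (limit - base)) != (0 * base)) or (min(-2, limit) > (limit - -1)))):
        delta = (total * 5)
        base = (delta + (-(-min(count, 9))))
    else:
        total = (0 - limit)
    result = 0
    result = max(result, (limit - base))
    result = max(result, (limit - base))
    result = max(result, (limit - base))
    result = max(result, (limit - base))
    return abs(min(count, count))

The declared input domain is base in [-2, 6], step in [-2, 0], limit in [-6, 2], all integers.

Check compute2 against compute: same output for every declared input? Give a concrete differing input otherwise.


Input base=-2, step=-1, limit=0: 6 from compute versus 12 from compute2.
verdict: not equivalent; witness: base=-2, step=-1, limit=0


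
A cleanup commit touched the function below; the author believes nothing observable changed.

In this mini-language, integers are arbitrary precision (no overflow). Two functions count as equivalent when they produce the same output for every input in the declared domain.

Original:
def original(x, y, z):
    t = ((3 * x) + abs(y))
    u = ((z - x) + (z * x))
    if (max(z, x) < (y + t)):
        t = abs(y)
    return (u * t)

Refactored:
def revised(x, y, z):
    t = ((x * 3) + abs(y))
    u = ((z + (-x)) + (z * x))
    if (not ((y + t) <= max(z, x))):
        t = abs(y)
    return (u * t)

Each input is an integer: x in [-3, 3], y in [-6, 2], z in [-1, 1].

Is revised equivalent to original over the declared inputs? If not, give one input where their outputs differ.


Behavior is preserved: although boolean connective usage differs; arithmetic usage differs; comparison usage differs, the outputs never diverge.
One worked example (x=2, y=1, z=-1) — original: t := 7 | u := -5 | (max(z, x) < (y + t)): true | t := 1 | result -5; revised: t := 7 | u := -5 | (not ((y + t) <= max(z, x))): true | t := 1 | result -5; agreement on -5.
Across all 189 domain points the two functions coincide.
verdict: equivalent


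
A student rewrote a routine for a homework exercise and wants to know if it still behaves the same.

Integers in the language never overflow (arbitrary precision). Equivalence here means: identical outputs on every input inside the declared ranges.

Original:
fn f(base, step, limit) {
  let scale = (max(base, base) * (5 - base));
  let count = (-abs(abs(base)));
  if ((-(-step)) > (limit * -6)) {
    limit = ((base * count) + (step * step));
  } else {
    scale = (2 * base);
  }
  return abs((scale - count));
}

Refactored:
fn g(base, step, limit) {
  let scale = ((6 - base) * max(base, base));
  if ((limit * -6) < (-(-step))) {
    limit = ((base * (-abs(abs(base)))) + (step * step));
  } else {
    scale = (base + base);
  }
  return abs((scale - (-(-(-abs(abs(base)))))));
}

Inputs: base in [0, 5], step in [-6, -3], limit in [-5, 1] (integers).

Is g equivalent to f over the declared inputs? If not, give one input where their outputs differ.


At base=1, step=-5, limit=1: f gives 5, g gives 6.
verdict: not equivalent; witness: base=1, step=-5, limit=1


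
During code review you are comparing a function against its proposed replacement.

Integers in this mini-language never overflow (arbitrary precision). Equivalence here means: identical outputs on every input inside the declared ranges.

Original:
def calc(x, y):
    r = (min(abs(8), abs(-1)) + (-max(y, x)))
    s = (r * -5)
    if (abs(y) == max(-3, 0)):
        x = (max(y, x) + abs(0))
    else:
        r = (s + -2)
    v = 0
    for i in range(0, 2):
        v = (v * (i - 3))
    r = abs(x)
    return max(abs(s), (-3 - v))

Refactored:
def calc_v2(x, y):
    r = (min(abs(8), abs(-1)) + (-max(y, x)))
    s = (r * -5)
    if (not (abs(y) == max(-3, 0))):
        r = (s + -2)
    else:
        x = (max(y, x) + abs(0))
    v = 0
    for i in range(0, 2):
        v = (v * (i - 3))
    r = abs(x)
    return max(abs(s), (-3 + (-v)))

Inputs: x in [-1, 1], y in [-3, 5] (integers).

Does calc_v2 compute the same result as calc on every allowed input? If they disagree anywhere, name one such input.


The two versions differ — the changes include boolean connective usage differs; and arithmetic usage differs.
One worked example (x=-1, y=-1) — calc: r becomes 2; next s becomes -10; next (abs(y) == max(-3, 0)) evaluates to false; next r becomes -12; next v becomes 0; next at i=0:; next v becomes 0; next at i=1:; next v becomes 0; next r becomes 1; next final value 10; calc_v2: r becomes 2; next s becomes -10; next (not (abs(y) == max(-3, 0))) evaluates to true; next r becomes -12; next v becomes 0; next at i=0:; next v becomes 0; next at i=1:; next v becomes 0; next r becomes 1; next final value 10; agreement on 10.
Checked all 27 inputs in the declared domain: the outputs agree on every one.
verdict: equivalent


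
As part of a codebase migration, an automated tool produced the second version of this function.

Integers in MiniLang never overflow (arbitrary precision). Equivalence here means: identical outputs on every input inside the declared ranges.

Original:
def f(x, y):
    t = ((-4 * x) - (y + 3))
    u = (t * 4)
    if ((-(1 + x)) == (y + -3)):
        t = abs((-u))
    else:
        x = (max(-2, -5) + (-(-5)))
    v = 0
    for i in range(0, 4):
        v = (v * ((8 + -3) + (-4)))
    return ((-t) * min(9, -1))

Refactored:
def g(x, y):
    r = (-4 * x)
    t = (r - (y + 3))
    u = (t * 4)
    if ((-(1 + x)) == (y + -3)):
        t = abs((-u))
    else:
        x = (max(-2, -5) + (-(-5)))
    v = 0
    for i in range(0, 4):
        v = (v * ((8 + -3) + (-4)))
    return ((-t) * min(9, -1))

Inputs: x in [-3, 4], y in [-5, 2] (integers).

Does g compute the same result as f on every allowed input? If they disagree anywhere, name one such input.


Although local variable names differ; also statement counts differ, 64/64 inputs agree.
verdict: equivalent


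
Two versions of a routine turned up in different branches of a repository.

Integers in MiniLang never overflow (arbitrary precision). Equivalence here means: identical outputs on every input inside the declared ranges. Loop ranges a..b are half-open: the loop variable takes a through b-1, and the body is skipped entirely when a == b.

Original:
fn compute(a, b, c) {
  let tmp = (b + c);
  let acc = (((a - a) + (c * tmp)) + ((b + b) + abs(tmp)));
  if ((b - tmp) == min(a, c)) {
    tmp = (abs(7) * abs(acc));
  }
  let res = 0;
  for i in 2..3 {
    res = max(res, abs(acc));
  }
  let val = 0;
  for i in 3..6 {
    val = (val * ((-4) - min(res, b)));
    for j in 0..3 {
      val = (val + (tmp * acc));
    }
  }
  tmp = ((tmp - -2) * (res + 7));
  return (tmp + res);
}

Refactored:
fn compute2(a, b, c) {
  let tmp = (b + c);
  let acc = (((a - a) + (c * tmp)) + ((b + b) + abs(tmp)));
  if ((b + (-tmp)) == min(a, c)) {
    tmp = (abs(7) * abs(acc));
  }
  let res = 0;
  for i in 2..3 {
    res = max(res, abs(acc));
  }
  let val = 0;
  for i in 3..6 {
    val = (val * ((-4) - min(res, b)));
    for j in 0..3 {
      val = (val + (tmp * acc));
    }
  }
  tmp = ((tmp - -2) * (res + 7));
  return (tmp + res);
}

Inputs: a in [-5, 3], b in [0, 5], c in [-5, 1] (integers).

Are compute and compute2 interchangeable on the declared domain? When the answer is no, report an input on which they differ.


Equivalent — the differences include arithmetic usage differs, yet no declared input distinguishes the two.
One worked example (a=-2, b=5, c=-1) — compute: tmp becomes 4; next acc becomes 10; next ((b - tmp) == min(a, c)) evaluates to false; next res becomes 0; next at i=2:; next res becomes 10; next val becomes 0; next at i=3:; next val becomes 0; next at j=0:; next val becomes 40; next at j=1:; next val becomes 80; next at j=2:; next val becomes 120; next at i=4:; next val becomes -1080; next at j=0:; next val becomes -1040; next at j=1:; next val becomes -1000; next at j=2:; next val becomes -960; next at i=5:; next val becomes 8640; next at j=0:; next val becomes 8680; next at j=1:; next val becomes 8720; next at j=2:; next val becomes 8760; next tmp becomes 102; next final value 112; compute2: tmp becomes 4; next acc becomes 10; next ((b + (-tmp)) == min(a, c)) evaluates to false; next res becomes 0; next at i=2:; next res becomes 10; next val becomes 0; next at i=3:; next val becomes 0; next at j=0:; next val becomes 40; next at j=1:; next val becomes 80; next at j=2:; next val becomes 120; next at i=4:; next val becomes -1080; next at j=0:; next val becomes -1040; next at j=1:; next val becomes -1000; next at j=2:; next val becomes -960; next at i=5:; next val becomes 8640; next at j=0:; next val becomes 8680; next at j=1:; next val becomes 8720; next at j=2:; next val becomes 8760; next tmp becomes 102; next final value 112; agreement on 112.
Every one of the 378 inputs gives matching results.
verdict: equivalent


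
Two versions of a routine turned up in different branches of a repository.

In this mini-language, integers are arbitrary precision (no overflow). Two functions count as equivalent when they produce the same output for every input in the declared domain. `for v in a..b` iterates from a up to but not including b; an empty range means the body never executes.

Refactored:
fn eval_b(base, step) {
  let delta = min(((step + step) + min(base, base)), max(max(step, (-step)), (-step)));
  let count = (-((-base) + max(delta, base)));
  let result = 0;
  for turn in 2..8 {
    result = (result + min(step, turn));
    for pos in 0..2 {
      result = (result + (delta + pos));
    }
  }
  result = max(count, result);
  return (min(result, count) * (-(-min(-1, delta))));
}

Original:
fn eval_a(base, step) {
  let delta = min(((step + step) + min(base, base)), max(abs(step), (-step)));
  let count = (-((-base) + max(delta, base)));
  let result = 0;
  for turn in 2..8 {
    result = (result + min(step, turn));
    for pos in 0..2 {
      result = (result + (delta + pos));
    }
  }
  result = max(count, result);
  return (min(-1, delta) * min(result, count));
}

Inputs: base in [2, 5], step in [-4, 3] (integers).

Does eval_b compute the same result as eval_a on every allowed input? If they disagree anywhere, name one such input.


Changes here: min/max/abs usage differs; the full 32-point sweep finds no disagreement.
verdict: equivalent


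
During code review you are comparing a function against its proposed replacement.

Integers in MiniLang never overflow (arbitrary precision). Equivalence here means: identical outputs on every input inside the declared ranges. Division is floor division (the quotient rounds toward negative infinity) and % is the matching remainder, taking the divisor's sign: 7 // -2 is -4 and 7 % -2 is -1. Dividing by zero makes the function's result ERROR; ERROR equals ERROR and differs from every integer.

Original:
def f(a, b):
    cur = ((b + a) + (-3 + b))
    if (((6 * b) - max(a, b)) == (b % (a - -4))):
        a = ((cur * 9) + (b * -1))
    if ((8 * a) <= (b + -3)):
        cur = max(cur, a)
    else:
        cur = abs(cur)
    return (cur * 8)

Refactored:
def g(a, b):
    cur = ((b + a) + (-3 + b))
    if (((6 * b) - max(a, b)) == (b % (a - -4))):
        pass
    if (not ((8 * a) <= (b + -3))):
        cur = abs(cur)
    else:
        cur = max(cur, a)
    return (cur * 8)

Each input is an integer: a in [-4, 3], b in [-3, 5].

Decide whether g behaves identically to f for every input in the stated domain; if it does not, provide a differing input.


At a=-3, b=0: f gives -48, g gives -24.
verdict: not equivalent; witness: a=-3, b=0


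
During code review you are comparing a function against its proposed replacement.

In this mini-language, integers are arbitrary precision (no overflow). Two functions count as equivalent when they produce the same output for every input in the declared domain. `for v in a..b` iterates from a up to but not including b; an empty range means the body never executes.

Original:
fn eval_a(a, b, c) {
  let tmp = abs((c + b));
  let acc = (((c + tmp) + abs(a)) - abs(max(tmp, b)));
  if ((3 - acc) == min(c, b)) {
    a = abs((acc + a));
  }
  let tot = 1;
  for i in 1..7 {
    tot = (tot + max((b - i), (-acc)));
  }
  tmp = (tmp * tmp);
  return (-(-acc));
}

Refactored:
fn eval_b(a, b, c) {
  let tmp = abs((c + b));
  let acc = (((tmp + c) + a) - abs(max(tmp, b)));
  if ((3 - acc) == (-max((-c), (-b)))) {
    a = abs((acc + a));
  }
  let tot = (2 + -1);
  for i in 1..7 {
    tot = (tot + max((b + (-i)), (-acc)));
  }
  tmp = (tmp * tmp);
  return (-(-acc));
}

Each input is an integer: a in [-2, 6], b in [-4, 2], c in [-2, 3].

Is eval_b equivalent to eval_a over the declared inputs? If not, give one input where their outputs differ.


At a=-2, b=-4, c=-2: eval_a gives 0, eval_b gives -4.
verdict: not equivalent; witness: a=-2, b=-4, c=-2


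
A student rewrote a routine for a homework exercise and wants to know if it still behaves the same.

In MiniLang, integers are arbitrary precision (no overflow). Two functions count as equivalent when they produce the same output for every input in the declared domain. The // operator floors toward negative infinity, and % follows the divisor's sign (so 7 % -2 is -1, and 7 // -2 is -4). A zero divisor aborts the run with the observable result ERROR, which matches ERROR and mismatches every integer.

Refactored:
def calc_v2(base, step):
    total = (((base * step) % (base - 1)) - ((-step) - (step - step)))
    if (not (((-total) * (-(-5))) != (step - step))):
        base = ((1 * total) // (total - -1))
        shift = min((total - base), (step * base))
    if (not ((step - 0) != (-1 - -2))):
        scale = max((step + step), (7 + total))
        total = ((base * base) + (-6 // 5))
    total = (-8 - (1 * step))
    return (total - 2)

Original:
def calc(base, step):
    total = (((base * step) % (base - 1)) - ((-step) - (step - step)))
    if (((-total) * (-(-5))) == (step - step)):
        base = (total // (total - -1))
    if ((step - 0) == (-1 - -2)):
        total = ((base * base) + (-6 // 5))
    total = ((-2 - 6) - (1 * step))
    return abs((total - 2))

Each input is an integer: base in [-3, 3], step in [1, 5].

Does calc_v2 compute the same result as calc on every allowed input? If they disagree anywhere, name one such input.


There is a counterexample at base=-3, step=1: 11 on one side, -11 on the other.
calc: total becomes -2; next (((-total) * (-(-5))) == (step - step)) evaluates to false; next ((step - 0) == (-1 - -2)) evaluates to true; next total becomes 7; next total becomes -9; next final value 11
calc_v2: total becomes -2; next (not (((-total) * (-(-5))) != (step - step))) evaluates to false; next (not ((step - 0) != (-1 - -2))) evaluates to true; next scale becomes 5; next total becomes 7; next total becomes -9; next final value -11
verdict: not equivalent; witness: base=-3, step=1


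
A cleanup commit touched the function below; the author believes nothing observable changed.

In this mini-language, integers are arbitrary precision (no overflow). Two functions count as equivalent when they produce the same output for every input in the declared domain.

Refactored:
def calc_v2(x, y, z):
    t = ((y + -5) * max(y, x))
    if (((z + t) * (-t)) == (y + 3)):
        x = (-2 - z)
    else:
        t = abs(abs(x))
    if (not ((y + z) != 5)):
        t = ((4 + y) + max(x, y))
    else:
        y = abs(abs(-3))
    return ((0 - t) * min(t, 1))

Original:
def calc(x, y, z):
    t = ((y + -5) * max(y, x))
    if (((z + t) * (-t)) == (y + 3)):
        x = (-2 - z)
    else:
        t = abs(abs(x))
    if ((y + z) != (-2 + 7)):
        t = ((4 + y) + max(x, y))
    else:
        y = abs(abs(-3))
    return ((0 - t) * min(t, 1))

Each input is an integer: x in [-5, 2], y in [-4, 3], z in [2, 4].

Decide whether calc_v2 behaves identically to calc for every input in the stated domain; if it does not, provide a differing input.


Run the pair on x=-5, y=-4, z=2.
calc: t becomes 36; next (((z + t) * (-t)) == (y + 3)) evaluates to false; next t becomes 5; next ((y + z) != (-2 + 7)) evaluates to true; next t becomes -4; next final value -16
calc_v2: t becomes 36; next (((z + t) * (-t)) == (y + 3)) evaluates to false; next t becomes 5; next (not ((y + z) != 5)) evaluates to false; next y becomes 3; next final value -5
-16 vs -5 — the two versions disagree here.
verdict: not equivalent; witness: x=-5, y=-4, z=2


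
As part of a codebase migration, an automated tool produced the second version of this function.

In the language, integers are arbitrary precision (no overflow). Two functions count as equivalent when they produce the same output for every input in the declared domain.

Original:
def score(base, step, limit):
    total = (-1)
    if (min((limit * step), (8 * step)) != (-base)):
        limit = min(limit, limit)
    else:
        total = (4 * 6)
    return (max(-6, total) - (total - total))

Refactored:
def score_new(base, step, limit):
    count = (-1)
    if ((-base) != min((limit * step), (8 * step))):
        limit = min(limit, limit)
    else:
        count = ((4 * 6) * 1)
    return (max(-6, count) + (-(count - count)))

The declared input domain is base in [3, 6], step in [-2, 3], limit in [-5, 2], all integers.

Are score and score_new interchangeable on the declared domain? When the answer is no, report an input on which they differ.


Side by side, the visible changes include: constant usage differs, plus local variable names differ, plus arithmetic usage differs.
One worked example (base=4, step=-1, limit=-3) — score: total becomes -1; next (min((limit * step), (8 * step)) != (-base)) evaluates to true; next limit becomes -3; next final value -1; score_new: count becomes -1; next ((-base) != min((limit * step), (8 * step))) evaluates to true; next limit becomes -3; next final value -1; agreement on -1.
An exhaustive pass over the 192 declared inputs shows identical outputs.
verdict: equivalent


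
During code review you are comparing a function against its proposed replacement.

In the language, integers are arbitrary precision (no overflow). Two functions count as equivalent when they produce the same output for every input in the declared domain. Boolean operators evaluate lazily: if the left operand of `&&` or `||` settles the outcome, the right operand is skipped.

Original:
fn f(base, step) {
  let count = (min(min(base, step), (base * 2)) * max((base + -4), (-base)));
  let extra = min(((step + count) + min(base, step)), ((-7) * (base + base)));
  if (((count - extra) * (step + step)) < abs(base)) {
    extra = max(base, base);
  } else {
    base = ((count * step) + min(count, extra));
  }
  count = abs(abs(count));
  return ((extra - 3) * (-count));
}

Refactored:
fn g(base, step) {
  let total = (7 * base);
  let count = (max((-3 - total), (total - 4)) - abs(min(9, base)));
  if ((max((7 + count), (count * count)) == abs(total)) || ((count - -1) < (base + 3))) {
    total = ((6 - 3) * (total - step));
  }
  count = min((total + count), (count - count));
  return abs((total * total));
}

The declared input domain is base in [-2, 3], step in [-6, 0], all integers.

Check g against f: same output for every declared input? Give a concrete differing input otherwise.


At base=-2, step=-6: f gives 60, g gives 196.
verdict: not equivalent; witness: base=-2, step=-6
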